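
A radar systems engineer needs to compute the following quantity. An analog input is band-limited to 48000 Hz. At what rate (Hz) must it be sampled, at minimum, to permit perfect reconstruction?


The Nyquist rate is twice the maximum frequency component.
fs_min = 2 * fmax
      = 2 * 48000
      = 96000 Hz

96000


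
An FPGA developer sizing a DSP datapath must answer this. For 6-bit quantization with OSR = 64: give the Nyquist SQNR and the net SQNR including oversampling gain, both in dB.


Step 1 — baseline SQNR at Nyquist:
SQNR_base = 6.02*N + 1.76
          = 6.02*6 + 1.76
          = 37.88 dB

Step 2 — oversampling processing gain:
G = 10*log10(OSR) = 10*log10(64) = 18.06 dB

Step 3 — total:
SQNR_total = 37.88 + 18.06 = 55.94 dB

Base SQNR = 37.88 dB; oversampled SQNR = 55.94 dB


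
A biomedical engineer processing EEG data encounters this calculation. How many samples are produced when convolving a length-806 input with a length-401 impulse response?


Linear convolution output length:
L = N + M - 1
  = 806 + 401 - 1
  = 1206 samples

1206


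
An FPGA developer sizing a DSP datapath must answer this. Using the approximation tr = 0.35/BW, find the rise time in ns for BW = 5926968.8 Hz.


Rise time from bandwidth relationship:
tr = 0.35 / BW
   = 0.35 / 5926968.8
   = 5.905210771e-08 s
   = 59.0521 ns

59.0521 ns


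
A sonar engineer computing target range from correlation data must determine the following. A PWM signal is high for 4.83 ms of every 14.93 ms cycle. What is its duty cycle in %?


Duty cycle as a percentage:
DC = (t_on / T) * 100
   = (4.83 / 14.93) * 100
   = 0.32351 * 100
   = 32.35 %

32.35 %


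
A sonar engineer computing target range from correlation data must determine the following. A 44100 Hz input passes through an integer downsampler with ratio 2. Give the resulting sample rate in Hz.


Decimation reduces the sample rate:
fs_out = fs_in / M
       = 44100 / 2
       = 22050.0 Hz

22050.0 Hz


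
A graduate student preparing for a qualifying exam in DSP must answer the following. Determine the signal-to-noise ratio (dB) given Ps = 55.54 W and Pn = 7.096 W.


SNR in decibels:
SNR = 10 * log10(Ps / Pn)
    = 10 * log10(55.54 / 7.096)
    = 10 * log10(7.8269)
    = 10 * 0.8936
    = 8.94 dB

8.94 dB


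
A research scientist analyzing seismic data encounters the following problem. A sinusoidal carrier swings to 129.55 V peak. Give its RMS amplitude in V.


RMS voltage for a sinusoidal waveform:
V_rms = V_peak / sqrt(2)
      = 129.55 / 1.414214
      = 91.606 V

91.606 V


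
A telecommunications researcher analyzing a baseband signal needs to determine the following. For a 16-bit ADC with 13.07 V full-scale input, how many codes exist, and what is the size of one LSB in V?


Step 1 — number of quantization levels:
L = 2^N = 2^16 = 65536

Step 2 — LSB step size:
delta = Vfs / L
      = 13.07 / 65536
      = 0.00019943 V

Levels = 65536; step size = 0.00019943 V


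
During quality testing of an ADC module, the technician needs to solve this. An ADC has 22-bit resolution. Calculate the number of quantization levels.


Number of quantization levels = 2^N
= 2^22
= 4194304

4194304


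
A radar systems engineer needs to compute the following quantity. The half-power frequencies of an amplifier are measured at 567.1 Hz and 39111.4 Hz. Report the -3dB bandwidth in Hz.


Bandwidth is the difference of -3dB frequencies:
BW = f_high - f_low
   = 39111.4 - 567.1
   = 38544.3 Hz

38544.3 Hz


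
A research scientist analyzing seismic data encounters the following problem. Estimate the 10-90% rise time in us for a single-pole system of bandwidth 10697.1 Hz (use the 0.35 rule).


Rise time from bandwidth relationship:
tr = 0.35 / BW
   = 0.35 / 10697.1
   = 3.271914818e-05 s
   = 32.7191 us

32.7191 us


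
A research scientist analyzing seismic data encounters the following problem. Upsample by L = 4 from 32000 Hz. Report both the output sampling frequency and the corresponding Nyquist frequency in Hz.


Step 1 — output sample rate after interpolation by L:
fs_out = L * fs_in = 4 * 32000 = 128000 Hz

Step 2 — Nyquist frequency of the output stream:
f_Nyq = fs_out / 2 = 128000 / 2 = 64000.0 Hz

fs_out = 128000 Hz; f_Nyquist = 64000.0 Hz


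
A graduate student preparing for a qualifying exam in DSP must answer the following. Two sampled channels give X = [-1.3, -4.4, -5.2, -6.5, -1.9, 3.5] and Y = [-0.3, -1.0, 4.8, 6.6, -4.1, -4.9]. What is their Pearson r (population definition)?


Pearson correlation coefficient (population):
r = cov(X,Y) / (std(X) * std(Y))
Mean X = -2.6333, Mean Y = 0.1833
Cov(X,Y) = -11.588889
Std(X) = 3.281091, Std(Y) = 4.248693
r = -0.8313

-0.8313


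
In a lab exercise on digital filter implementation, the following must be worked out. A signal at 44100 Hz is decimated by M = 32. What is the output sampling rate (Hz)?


Decimation reduces the sample rate:
fs_out = fs_in / M
       = 44100 / 32
       = 1378.125 Hz

1378.125 Hz


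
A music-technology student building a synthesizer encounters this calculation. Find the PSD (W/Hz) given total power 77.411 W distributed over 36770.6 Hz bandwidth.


Power spectral density:
PSD = P / BW
    = 77.411 / 36770.6
    = 0.00210524 W/Hz

0.00210524 W/Hz


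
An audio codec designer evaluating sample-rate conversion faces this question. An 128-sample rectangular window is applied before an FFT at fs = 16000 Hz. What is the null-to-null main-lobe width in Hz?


Main lobe width for a rectangular window:
Width = 2 * fs / N
      = 2 * 16000 / 128
      = 32000 / 128
      = 250.0 Hz

250.0 Hz


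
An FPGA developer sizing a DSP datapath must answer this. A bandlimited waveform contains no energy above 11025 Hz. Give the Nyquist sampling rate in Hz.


The Nyquist rate is twice the maximum frequency component.
fs_min = 2 * fmax
      = 2 * 11025
      = 22050 Hz

22050


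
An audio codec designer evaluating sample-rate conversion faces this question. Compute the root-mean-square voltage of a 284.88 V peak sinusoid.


RMS voltage for a sinusoidal waveform:
V_rms = V_peak / sqrt(2)
      = 284.88 / 1.414214
      = 201.441 V

201.441 V


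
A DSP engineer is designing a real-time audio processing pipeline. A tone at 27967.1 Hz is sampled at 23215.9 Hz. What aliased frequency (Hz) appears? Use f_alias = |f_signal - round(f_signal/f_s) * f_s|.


Compute the nearest integer multiple of fs to the signal:
n = round(27967.1 / 23215.9) = 1
f_alias = |27967.1 - 1 * 23215.9|
        = |27967.1 - 23215.9|
        = 4751.2 Hz

4751.2


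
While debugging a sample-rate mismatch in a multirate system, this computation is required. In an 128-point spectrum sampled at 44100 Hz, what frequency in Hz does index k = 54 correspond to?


Frequency of DFT bin k:
f_k = k * fs / N
    = 54 * 44100 / 128
    = 2381400 / 128
    = 18604.688 Hz

18604.688 Hz


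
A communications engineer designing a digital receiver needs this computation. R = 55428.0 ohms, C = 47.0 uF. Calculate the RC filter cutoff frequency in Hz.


Cutoff frequency of a first-order RC filter:
fc = 1 / (2 * pi * R * C)
C = 47.0 uF = 4.7e-05 F
fc = 1 / (2 * pi * 55428.0 * 4.7e-05)
   = 1 / 16.368426574698
   = 0.061093 Hz

0.061093 Hz


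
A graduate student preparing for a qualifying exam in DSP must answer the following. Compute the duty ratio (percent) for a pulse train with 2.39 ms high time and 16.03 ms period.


Duty cycle as a percentage:
DC = (t_on / T) * 100
   = (2.39 / 16.03) * 100
   = 0.149095 * 100
   = 14.91 %

14.91 %


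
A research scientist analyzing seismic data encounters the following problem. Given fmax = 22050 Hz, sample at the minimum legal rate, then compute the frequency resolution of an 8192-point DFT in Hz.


Step 1 — Nyquist sampling rate:
fs = 2 * fmax = 2 * 22050 = 44100 Hz

Step 2 — DFT bin spacing:
df = fs / N = 44100 / 8192 = 5.3833 Hz

5.3833 Hz


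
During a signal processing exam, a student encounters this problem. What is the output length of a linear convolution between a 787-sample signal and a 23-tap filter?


Linear convolution output length:
L = N + M - 1
  = 787 + 23 - 1
  = 809 samples

809


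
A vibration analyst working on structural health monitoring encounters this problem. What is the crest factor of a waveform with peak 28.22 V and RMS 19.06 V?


Crest factor is the ratio of peak to RMS:
CF = V_peak / V_rms
   = 28.22 / 19.06
   = 1.4806

1.4806


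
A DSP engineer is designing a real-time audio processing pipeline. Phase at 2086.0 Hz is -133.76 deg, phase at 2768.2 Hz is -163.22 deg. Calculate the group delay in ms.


Group delay from phase difference:
tau = -d(phi)/d(omega)
d(phi) = -29.46 deg = -0.514174 rad
d(omega) = 2*pi*(2768.2 - 2086.0) = 4286.389 rad/s
tau = -(-0.514174) / 4286.389
    = 0.12 ms

0.12 ms


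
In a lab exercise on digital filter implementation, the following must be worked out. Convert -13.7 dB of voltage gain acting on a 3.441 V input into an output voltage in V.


Output voltage from dB gain:
V_out = V_in * 10^(gain_dB / 20)
      = 3.441 * 10^(-13.7 / 20)
      = 3.441 * 0.206538
      = 0.7107 V

0.7107 V


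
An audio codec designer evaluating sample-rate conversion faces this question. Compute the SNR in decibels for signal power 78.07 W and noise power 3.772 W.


SNR in decibels:
SNR = 10 * log10(Ps / Pn)
    = 10 * log10(78.07 / 3.772)
    = 10 * log10(20.6972)
    = 10 * 1.3159
    = 13.16 dB

13.16 dB


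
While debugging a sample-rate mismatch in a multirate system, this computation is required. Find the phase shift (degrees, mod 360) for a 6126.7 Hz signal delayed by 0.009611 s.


Phase shift from frequency and time delay:
phi = 360 * f * t_delay
    = 360 * 6126.7 * 0.009611
    = 21198.14 degrees
    mod 360 = 318.14 degrees

318.14 degrees


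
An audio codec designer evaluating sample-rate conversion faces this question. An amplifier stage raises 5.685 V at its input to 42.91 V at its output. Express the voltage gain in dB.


Voltage gain in dB:
G = 20 * log10(Vout / Vin)
  = 20 * log10(42.91 / 5.685)
  = 20 * log10(7.547933)
  = 20 * 0.877828
  = 17.56 dB

17.56 dB


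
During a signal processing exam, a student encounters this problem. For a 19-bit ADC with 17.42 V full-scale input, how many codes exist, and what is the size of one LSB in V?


Step 1 — number of quantization levels:
L = 2^N = 2^19 = 524288

Step 2 — LSB step size:
delta = Vfs / L
      = 17.42 / 524288
      = 3.323e-05 V

Levels = 524288; step size = 3.323e-05 V


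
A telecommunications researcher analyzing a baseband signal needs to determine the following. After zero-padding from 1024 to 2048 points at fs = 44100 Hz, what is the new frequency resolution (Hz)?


Frequency resolution after zero-padding:
N_padded = 1024 * 2 = 2048
df = fs / N_padded
   = 44100 / 2048
   = 21.5332 Hz

21.5332 Hz


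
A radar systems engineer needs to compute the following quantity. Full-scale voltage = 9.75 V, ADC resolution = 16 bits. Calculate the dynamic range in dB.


Dynamic range from full-scale to LSB:
V_min = V_max / 2^bits = 9.75 / 2^16
DR = 20 * log10(V_max / V_min)
   = 20 * log10(2^16)
   = 20 * 16 * log10(2)
   = 96.33 dB

96.33 dB


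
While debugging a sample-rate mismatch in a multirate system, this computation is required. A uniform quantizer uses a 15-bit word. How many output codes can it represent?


Number of quantization levels = 2^N
= 2^15
= 32768

32768


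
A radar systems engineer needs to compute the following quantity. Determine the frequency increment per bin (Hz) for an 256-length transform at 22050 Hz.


DFT frequency resolution:
df = fs / N
   = 22050 / 256
   = 86.1328 Hz

86.1328 Hz


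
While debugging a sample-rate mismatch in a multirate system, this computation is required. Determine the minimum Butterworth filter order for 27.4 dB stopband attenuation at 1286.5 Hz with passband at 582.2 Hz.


Butterworth filter order formula:
n = log10(10^(A/10) - 1) / (2 * log10(f_stop/f_pass))
10^(27.4/10) - 1 = 548.5409
f_stop/f_pass = 1286.5 / 582.2 = 2.2097
n = 3.9775 -> ceil = 4

4


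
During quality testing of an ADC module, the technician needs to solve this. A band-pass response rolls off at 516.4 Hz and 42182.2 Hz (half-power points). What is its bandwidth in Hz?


Bandwidth is the difference of -3dB frequencies:
BW = f_high - f_low
   = 42182.2 - 516.4
   = 41665.8 Hz

41665.8 Hz


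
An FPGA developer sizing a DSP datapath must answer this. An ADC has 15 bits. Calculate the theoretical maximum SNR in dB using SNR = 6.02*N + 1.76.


Theoretical SNR for a full-scale sinusoid:
SNR = 6.02 * N + 1.76
    = 6.02 * 15 + 1.76
    = 90.3 + 1.76
    = 92.06 dB

92.06 dB


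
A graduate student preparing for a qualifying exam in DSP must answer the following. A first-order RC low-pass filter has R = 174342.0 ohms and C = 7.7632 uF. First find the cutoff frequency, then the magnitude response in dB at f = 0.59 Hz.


Step 1 — cutoff frequency:
fc = 1 / (2*pi*R*C)
C = 7.7632 uF = 7.7632e-06 F
fc = 1 / (2*pi*174342.0*7.7632e-06)
   = 0.117592 Hz

Step 2 — magnitude at f = 0.59 Hz:
|H(f)| = 1 / sqrt(1 + (f/fc)^2)
f/fc = 0.59 / 0.117592 = 5.017348
|H| = 1 / sqrt(1 + 25.173781) = 0.195464
|H|_dB = 20*log10(0.195464) = -14.18 dB

fc = 0.117592 Hz; |H(0.59 Hz)| = -14.18 dB


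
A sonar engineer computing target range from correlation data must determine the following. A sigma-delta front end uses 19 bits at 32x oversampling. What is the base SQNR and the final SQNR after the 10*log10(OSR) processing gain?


Step 1 — baseline SQNR at Nyquist:
SQNR_base = 6.02*N + 1.76
          = 6.02*19 + 1.76
          = 116.14 dB

Step 2 — oversampling processing gain:
G = 10*log10(OSR) = 10*log10(32) = 15.05 dB

Step 3 — total:
SQNR_total = 116.14 + 15.05 = 131.19 dB

Base SQNR = 116.14 dB; oversampled SQNR = 131.19 dB


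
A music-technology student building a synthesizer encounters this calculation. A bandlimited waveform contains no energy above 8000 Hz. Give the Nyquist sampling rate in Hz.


The Nyquist rate is twice the maximum frequency component.
fs_min = 2 * fmax
      = 2 * 8000
      = 16000 Hz

16000


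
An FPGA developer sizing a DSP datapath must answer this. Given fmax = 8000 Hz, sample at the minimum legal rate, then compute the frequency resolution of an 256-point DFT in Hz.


Step 1 — Nyquist sampling rate:
fs = 2 * fmax = 2 * 8000 = 16000 Hz

Step 2 — DFT bin spacing:
df = fs / N = 16000 / 256 = 62.5 Hz

62.5 Hz


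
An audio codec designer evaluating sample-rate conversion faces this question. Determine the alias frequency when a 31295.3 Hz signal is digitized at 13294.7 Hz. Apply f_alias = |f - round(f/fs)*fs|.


Compute the nearest integer multiple of fs to the signal:
n = round(31295.3 / 13294.7) = 2
f_alias = |31295.3 - 2 * 13294.7|
        = |31295.3 - 26589.4|
        = 4705.9 Hz

4705.9


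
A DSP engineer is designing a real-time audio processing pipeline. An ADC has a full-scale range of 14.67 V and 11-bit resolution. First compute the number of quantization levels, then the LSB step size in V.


Step 1 — number of quantization levels:
L = 2^N = 2^11 = 2048

Step 2 — LSB step size:
delta = Vfs / L
      = 14.67 / 2048
      = 0.00716309 V

Levels = 2048; step size = 0.00716309 V


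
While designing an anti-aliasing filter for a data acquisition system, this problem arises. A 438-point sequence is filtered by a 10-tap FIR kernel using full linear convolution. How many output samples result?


Linear convolution output length:
L = N + M - 1
  = 438 + 10 - 1
  = 447 samples

447


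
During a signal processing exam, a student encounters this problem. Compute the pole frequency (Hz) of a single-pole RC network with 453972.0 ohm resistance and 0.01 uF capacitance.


Cutoff frequency of a first-order RC filter:
fc = 1 / (2 * pi * R * C)
C = 0.01 uF = 1e-08 F
fc = 1 / (2 * pi * 453972.0 * 1e-08)
   = 1 / 0.028523902002709
   = 35.058317 Hz

35.058317 Hz


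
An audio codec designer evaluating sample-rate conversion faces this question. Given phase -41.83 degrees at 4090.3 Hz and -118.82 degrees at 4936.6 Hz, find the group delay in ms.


Group delay from phase difference:
tau = -d(phi)/d(omega)
d(phi) = -76.99 deg = -1.343729 rad
d(omega) = 2*pi*(4936.6 - 4090.3) = 5317.4597 rad/s
tau = -(-1.343729) / 5317.4597
    = 0.2527 ms

0.2527 ms


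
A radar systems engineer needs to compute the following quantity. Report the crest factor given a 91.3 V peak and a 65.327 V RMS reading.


Crest factor is the ratio of peak to RMS:
CF = V_peak / V_rms
   = 91.3 / 65.327
   = 1.3976

1.3976


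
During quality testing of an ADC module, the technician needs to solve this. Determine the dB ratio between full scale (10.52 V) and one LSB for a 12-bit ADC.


Dynamic range from full-scale to LSB:
V_min = V_max / 2^bits = 10.52 / 2^12
DR = 20 * log10(V_max / V_min)
   = 20 * log10(2^12)
   = 20 * 12 * log10(2)
   = 72.25 dB

72.25 dB


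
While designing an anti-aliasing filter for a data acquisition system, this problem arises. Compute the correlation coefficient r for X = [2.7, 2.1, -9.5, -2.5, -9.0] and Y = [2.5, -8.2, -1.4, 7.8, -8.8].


Pearson correlation coefficient (population):
r = cov(X,Y) / (std(X) * std(Y))
Mean X = -3.24, Mean Y = -1.62
Cov(X,Y) = 7.2572
Std(X) = 5.228996, Std(Y) = 6.334161
r = 0.2191

0.2191


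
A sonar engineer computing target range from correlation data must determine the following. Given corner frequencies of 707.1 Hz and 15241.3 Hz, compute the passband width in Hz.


Bandwidth is the difference of -3dB frequencies:
BW = f_high - f_low
   = 15241.3 - 707.1
   = 14534.2 Hz

14534.2 Hz


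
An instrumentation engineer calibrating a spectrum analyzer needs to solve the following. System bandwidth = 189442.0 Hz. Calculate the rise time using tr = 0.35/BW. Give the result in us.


Rise time from bandwidth relationship:
tr = 0.35 / BW
   = 0.35 / 189442.0
   = 1.84753117e-06 s
   = 1.8475 us

1.8475 us


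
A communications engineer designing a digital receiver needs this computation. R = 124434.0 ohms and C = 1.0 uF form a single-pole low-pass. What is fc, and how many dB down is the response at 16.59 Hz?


Step 1 — cutoff frequency:
fc = 1 / (2*pi*R*C)
C = 1.0 uF = 1e-06 F
fc = 1 / (2*pi*124434.0*1e-06)
   = 1.27903 Hz

Step 2 — magnitude at f = 16.59 Hz:
|H(f)| = 1 / sqrt(1 + (f/fc)^2)
f/fc = 16.59 / 1.27903 = 12.970767
|H| = 1 / sqrt(1 + 168.240797) = 0.0768683
|H|_dB = 20*log10(0.0768683) = -22.29 dB

fc = 1.27903 Hz; |H(16.59 Hz)| = -22.29 dB


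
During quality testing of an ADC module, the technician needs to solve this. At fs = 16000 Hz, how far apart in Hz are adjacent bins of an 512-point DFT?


DFT frequency resolution:
df = fs / N
   = 16000 / 512
   = 31.25 Hz

31.25 Hz


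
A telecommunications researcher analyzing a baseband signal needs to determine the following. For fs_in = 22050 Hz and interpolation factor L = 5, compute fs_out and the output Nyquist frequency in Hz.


Step 1 — output sample rate after interpolation by L:
fs_out = L * fs_in = 5 * 22050 = 110250 Hz

Step 2 — Nyquist frequency of the output stream:
f_Nyq = fs_out / 2 = 110250 / 2 = 55125.0 Hz

fs_out = 110250 Hz; f_Nyquist = 55125.0 Hz


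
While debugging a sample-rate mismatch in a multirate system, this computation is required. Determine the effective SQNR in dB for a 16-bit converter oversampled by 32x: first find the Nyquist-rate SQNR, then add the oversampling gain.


Step 1 — baseline SQNR at Nyquist:
SQNR_base = 6.02*N + 1.76
          = 6.02*16 + 1.76
          = 98.08 dB

Step 2 — oversampling processing gain:
G = 10*log10(OSR) = 10*log10(32) = 15.05 dB

Step 3 — total:
SQNR_total = 98.08 + 15.05 = 113.13 dB

Base SQNR = 98.08 dB; oversampled SQNR = 113.13 dB


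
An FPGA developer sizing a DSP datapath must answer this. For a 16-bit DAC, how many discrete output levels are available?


Number of quantization levels = 2^N
= 2^16
= 65536

65536


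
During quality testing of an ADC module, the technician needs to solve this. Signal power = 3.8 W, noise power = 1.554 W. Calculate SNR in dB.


SNR in decibels:
SNR = 10 * log10(Ps / Pn)
    = 10 * log10(3.8 / 1.554)
    = 10 * log10(2.4453)
    = 10 * 0.3883
    = 3.88 dB

3.88 dB


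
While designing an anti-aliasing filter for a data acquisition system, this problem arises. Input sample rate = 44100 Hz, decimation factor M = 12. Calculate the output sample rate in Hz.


Decimation reduces the sample rate:
fs_out = fs_in / M
       = 44100 / 12
       = 3675.0 Hz

3675.0 Hz


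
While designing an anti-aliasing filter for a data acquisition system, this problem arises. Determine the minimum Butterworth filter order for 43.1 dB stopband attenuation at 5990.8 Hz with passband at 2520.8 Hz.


Butterworth filter order formula:
n = log10(10^(A/10) - 1) / (2 * log10(f_stop/f_pass))
10^(43.1/10) - 1 = 20416.3794
f_stop/f_pass = 5990.8 / 2520.8 = 2.3765
n = 5.7322 -> ceil = 6

6


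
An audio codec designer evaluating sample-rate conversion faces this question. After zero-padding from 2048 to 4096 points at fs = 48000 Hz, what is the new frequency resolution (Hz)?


Frequency resolution after zero-padding:
N_padded = 2048 * 2 = 4096
df = fs / N_padded
   = 48000 / 4096
   = 11.7188 Hz

11.7188 Hz


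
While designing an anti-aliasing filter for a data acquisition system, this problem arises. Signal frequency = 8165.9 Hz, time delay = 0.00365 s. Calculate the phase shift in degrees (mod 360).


Phase shift from frequency and time delay:
phi = 360 * f * t_delay
    = 360 * 8165.9 * 0.00365
    = 10729.99 degrees
    mod 360 = 289.99 degrees

289.99 degrees


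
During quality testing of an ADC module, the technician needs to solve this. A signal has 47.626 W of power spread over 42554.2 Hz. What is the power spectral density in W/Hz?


Power spectral density:
PSD = P / BW
    = 47.626 / 42554.2
    = 0.00111918 W/Hz

0.00111918 W/Hz


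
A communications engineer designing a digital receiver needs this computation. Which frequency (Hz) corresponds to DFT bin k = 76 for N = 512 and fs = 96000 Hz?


Frequency of DFT bin k:
f_k = k * fs / N
    = 76 * 96000 / 512
    = 7296000 / 512
    = 14250.0 Hz

14250.0 Hz


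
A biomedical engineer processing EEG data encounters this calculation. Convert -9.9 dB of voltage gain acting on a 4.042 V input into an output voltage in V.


Output voltage from dB gain:
V_out = V_in * 10^(gain_dB / 20)
      = 4.042 * 10^(-9.9 / 20)
      = 4.042 * 0.31989
      = 1.293 V

1.293 V


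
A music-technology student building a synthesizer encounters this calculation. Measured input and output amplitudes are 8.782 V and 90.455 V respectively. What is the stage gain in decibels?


Voltage gain in dB:
G = 20 * log10(Vout / Vin)
  = 20 * log10(90.455 / 8.782)
  = 20 * log10(10.300046)
  = 20 * 1.012839
  = 20.26 dB

20.26 dB


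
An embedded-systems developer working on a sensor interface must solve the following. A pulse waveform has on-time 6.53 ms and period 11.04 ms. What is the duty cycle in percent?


Duty cycle as a percentage:
DC = (t_on / T) * 100
   = (6.53 / 11.04) * 100
   = 0.591486 * 100
   = 59.15 %

59.15 %


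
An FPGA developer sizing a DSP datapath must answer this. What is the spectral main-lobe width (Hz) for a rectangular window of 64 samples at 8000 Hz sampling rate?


Main lobe width for a rectangular window:
Width = 2 * fs / N
      = 2 * 8000 / 64
      = 16000 / 64
      = 250.0 Hz

250.0 Hz


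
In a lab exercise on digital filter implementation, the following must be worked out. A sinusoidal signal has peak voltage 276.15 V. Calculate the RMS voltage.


RMS voltage for a sinusoidal waveform:
V_rms = V_peak / sqrt(2)
      = 276.15 / 1.414214
      = 195.268 V

195.268 V


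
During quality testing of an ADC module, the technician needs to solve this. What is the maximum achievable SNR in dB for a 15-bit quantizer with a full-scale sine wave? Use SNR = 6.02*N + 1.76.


Theoretical SNR for a full-scale sinusoid:
SNR = 6.02 * N + 1.76
    = 6.02 * 15 + 1.76
    = 90.3 + 1.76
    = 92.06 dB

92.06 dB


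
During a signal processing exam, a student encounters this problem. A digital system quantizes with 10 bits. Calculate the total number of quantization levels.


Number of quantization levels = 2^N
= 2^10
= 1024

1024


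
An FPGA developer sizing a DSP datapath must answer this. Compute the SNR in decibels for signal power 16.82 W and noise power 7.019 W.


SNR in decibels:
SNR = 10 * log10(Ps / Pn)
    = 10 * log10(16.82 / 7.019)
    = 10 * log10(2.3964)
    = 10 * 0.3796
    = 3.8 dB

3.8 dB


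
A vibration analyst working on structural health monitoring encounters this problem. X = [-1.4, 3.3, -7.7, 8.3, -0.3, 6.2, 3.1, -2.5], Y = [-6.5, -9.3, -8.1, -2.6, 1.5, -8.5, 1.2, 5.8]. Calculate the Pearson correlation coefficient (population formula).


Pearson correlation coefficient (population):
r = cov(X,Y) / (std(X) * std(Y))
Mean X = 1.125, Mean Y = -3.3125
Cov(X,Y) = -1.864688
Std(X) = 4.812679, Std(Y) = 5.278598
r = -0.0734

-0.0734


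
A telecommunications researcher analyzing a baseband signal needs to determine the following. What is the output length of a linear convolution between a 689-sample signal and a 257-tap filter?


Linear convolution output length:
L = N + M - 1
  = 689 + 257 - 1
  = 945 samples

945


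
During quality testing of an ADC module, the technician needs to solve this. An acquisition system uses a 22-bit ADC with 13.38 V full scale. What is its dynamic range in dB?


Dynamic range from full-scale to LSB:
V_min = V_max / 2^bits = 13.38 / 2^22
DR = 20 * log10(V_max / V_min)
   = 20 * log10(2^22)
   = 20 * 22 * log10(2)
   = 132.45 dB

132.45 dB


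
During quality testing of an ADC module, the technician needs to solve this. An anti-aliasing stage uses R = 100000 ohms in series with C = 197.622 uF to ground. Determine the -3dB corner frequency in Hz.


Cutoff frequency of a first-order RC filter:
fc = 1 / (2 * pi * R * C)
C = 197.622 uF = 0.000197622 F
fc = 1 / (2 * pi * 100000 * 0.000197622)
   = 1 / 124.16956467754
   = 0.008054 Hz

0.008054 Hz


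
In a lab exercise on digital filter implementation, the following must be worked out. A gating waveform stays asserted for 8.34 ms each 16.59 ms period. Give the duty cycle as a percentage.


Duty cycle as a percentage:
DC = (t_on / T) * 100
   = (8.34 / 16.59) * 100
   = 0.502712 * 100
   = 50.27 %

50.27 %


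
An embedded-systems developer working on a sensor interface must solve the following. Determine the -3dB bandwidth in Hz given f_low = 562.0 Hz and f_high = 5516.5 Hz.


Bandwidth is the difference of -3dB frequencies:
BW = f_high - f_low
   = 5516.5 - 562.0
   = 4954.5 Hz

4954.5 Hz


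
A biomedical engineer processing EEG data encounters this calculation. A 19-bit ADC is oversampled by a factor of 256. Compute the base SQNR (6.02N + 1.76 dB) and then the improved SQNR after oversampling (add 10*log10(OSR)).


Step 1 — baseline SQNR at Nyquist:
SQNR_base = 6.02*N + 1.76
          = 6.02*19 + 1.76
          = 116.14 dB

Step 2 — oversampling processing gain:
G = 10*log10(OSR) = 10*log10(256) = 24.08 dB

Step 3 — total:
SQNR_total = 116.14 + 24.08 = 140.22 dB

Base SQNR = 116.14 dB; oversampled SQNR = 140.22 dB


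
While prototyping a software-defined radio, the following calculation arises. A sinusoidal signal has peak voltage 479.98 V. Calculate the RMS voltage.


RMS voltage for a sinusoidal waveform:
V_rms = V_peak / sqrt(2)
      = 479.98 / 1.414214
      = 339.397 V

339.397 V


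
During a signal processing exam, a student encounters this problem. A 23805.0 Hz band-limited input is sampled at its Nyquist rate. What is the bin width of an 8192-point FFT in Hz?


Step 1 — Nyquist sampling rate:
fs = 2 * fmax = 2 * 23805.0 = 47610.0 Hz

Step 2 — DFT bin spacing:
df = fs / N = 47610.0 / 8192 = 5.8118 Hz

5.8118 Hz


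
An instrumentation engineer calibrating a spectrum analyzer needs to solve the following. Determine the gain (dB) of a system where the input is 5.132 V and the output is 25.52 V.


Voltage gain in dB:
G = 20 * log10(Vout / Vin)
  = 20 * log10(25.52 / 5.132)
  = 20 * log10(4.97272)
  = 20 * 0.696594
  = 13.93 dB

13.93 dB


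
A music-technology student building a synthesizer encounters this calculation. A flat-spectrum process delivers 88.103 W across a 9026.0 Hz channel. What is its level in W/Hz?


Power spectral density:
PSD = P / BW
    = 88.103 / 9026.0
    = 0.00976102 W/Hz

0.00976102 W/Hz


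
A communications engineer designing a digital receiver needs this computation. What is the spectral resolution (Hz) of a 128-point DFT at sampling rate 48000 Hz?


DFT frequency resolution:
df = fs / N
   = 48000 / 128
   = 375.0 Hz

375.0 Hz


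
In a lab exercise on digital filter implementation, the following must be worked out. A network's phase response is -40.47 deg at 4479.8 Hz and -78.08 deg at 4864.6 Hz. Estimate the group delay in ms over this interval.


Group delay from phase difference:
tau = -d(phi)/d(omega)
d(phi) = -37.61 deg = -0.656418 rad
d(omega) = 2*pi*(4864.6 - 4479.8) = 2417.7697 rad/s
tau = -(-0.656418) / 2417.7697
    = 0.2715 ms

0.2715 ms


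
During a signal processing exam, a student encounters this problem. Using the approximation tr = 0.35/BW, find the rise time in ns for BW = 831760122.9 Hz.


Rise time from bandwidth relationship:
tr = 0.35 / BW
   = 0.35 / 831760122.9
   = 4.207943978e-10 s
   = 0.4208 ns

0.4208 ns


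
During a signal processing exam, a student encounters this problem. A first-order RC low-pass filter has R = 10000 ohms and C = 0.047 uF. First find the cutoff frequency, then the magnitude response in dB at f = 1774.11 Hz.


Step 1 — cutoff frequency:
fc = 1 / (2*pi*R*C)
C = 0.047 uF = 4.7e-08 F
fc = 1 / (2*pi*10000*4.7e-08)
   = 338.628 Hz

Step 2 — magnitude at f = 1774.11 Hz:
|H(f)| = 1 / sqrt(1 + (f/fc)^2)
f/fc = 1774.11 / 338.628 = 5.239112
|H| = 1 / sqrt(1 + 27.448295) = 0.1874873
|H|_dB = 20*log10(0.1874873) = -14.54 dB

fc = 338.628 Hz; |H(1774.11 Hz)| = -14.54 dB


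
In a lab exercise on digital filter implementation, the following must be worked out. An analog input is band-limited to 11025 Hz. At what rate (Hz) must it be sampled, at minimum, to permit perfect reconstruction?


The Nyquist rate is twice the maximum frequency component.
fs_min = 2 * fmax
      = 2 * 11025
      = 22050 Hz

22050


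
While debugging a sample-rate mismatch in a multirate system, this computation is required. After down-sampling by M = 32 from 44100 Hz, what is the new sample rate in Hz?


Decimation reduces the sample rate:
fs_out = fs_in / M
       = 44100 / 32
       = 1378.125 Hz

1378.125 Hz


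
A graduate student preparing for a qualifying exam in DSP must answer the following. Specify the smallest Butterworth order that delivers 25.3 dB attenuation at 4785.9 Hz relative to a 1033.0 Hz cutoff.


Butterworth filter order formula:
n = log10(10^(A/10) - 1) / (2 * log10(f_stop/f_pass))
10^(25.3/10) - 1 = 337.8442
f_stop/f_pass = 4785.9 / 1033.0 = 4.633
n = 1.8988 -> ceil = 2

2


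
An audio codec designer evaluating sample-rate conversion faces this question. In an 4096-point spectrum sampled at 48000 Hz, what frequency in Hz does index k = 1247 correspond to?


Frequency of DFT bin k:
f_k = k * fs / N
    = 1247 * 48000 / 4096
    = 59856000 / 4096
    = 14613.281 Hz

14613.281 Hz


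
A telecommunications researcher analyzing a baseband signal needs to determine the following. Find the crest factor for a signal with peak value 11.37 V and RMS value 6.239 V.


Crest factor is the ratio of peak to RMS:
CF = V_peak / V_rms
   = 11.37 / 6.239
   = 1.8224

1.8224


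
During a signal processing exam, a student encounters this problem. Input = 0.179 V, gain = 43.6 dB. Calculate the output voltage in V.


Output voltage from dB gain:
V_out = V_in * 10^(gain_dB / 20)
      = 0.179 * 10^(43.6 / 20)
      = 0.179 * 151.356125
      = 27.0927 V

27.0927 V


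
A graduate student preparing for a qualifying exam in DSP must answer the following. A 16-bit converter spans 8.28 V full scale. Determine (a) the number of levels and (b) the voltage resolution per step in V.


Step 1 — number of quantization levels:
L = 2^N = 2^16 = 65536

Step 2 — LSB step size:
delta = Vfs / L
      = 8.28 / 65536
      = 0.00012634 V

Levels = 65536; step size = 0.00012634 V


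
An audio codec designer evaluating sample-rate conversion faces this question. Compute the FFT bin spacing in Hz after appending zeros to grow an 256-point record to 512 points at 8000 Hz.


Frequency resolution after zero-padding:
N_padded = 256 * 2 = 512
df = fs / N_padded
   = 8000 / 512
   = 15.625 Hz

15.625 Hz


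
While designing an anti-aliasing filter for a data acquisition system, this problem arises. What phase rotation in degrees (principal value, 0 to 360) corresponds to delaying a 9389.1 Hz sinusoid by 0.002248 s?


Phase shift from frequency and time delay:
phi = 360 * f * t_delay
    = 360 * 9389.1 * 0.002248
    = 7598.41 degrees
    mod 360 = 38.41 degrees

38.41 degrees


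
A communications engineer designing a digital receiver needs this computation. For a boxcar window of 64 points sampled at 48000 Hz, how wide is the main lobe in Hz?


Main lobe width for a rectangular window:
Width = 2 * fs / N
      = 2 * 48000 / 64
      = 96000 / 64
      = 1500.0 Hz

1500.0 Hz


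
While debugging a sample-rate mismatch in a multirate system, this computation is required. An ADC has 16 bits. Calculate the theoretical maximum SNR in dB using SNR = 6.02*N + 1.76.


Theoretical SNR for a full-scale sinusoid:
SNR = 6.02 * N + 1.76
    = 6.02 * 16 + 1.76
    = 96.32 + 1.76
    = 98.08 dB

98.08 dB


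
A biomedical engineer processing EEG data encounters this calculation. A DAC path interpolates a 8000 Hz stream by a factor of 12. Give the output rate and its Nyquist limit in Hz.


Step 1 — output sample rate after interpolation by L:
fs_out = L * fs_in = 12 * 8000 = 96000 Hz

Step 2 — Nyquist frequency of the output stream:
f_Nyq = fs_out / 2 = 96000 / 2 = 48000.0 Hz

fs_out = 96000 Hz; f_Nyquist = 48000.0 Hz


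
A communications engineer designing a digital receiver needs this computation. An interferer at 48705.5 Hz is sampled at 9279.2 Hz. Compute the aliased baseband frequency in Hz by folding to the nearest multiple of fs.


Compute the nearest integer multiple of fs to the signal:
n = round(48705.5 / 9279.2) = 5
f_alias = |48705.5 - 5 * 9279.2|
        = |48705.5 - 46396.0|
        = 2309.5 Hz

2309.5


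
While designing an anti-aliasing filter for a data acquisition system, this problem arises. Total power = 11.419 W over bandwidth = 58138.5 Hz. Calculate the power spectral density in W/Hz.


Power spectral density:
PSD = P / BW
    = 11.419 / 58138.5
    = 0.00019641 W/Hz

0.00019641 W/Hz


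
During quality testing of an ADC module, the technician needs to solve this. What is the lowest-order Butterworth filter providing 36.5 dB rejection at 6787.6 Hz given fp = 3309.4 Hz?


Butterworth filter order formula:
n = log10(10^(A/10) - 1) / (2 * log10(f_stop/f_pass))
10^(36.5/10) - 1 = 4465.8359
f_stop/f_pass = 6787.6 / 3309.4 = 2.051
n = 5.8498 -> ceil = 6

6


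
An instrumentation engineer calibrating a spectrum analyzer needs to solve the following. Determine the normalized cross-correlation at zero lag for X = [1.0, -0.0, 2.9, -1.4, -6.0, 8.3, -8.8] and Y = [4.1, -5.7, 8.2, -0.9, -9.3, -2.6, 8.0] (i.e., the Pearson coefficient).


Pearson correlation coefficient (population):
r = cov(X,Y) / (std(X) * std(Y))
Mean X = -0.5714, Mean Y = 0.2571
Cov(X,Y) = -0.858776
Std(X) = 5.229235, Std(Y) = 6.257991
r = -0.0262

-0.0262


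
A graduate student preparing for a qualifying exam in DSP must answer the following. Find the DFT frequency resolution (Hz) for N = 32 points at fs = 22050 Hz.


DFT frequency resolution:
df = fs / N
   = 22050 / 32
   = 689.0625 Hz

689.0625 Hz


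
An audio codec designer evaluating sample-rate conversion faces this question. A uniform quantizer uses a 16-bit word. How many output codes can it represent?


Number of quantization levels = 2^N
= 2^16
= 65536

65536


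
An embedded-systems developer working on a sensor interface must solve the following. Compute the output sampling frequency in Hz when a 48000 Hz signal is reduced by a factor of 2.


Decimation reduces the sample rate:
fs_out = fs_in / M
       = 48000 / 2
       = 24000.0 Hz

24000.0 Hz


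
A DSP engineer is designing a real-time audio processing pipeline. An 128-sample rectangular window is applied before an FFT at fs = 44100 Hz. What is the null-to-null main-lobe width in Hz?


Main lobe width for a rectangular window:
Width = 2 * fs / N
      = 2 * 44100 / 128
      = 88200 / 128
      = 689.062 Hz

689.062 Hz


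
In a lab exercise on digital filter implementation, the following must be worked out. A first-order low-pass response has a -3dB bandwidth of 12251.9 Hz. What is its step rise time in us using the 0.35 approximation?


Rise time from bandwidth relationship:
tr = 0.35 / BW
   = 0.35 / 12251.9
   = 2.856699777e-05 s
   = 28.567 us

28.567 us


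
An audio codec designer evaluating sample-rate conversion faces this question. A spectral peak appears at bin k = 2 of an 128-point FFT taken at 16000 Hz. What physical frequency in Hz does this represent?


Frequency of DFT bin k:
f_k = k * fs / N
    = 2 * 16000 / 128
    = 32000 / 128
    = 250.0 Hz

250.0 Hz


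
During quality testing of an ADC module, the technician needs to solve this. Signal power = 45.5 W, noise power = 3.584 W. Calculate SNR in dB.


SNR in decibels:
SNR = 10 * log10(Ps / Pn)
    = 10 * log10(45.5 / 3.584)
    = 10 * log10(12.6953)
    = 10 * 1.1036
    = 11.04 dB

11.04 dB


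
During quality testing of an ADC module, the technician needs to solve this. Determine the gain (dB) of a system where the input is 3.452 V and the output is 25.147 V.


Voltage gain in dB:
G = 20 * log10(Vout / Vin)
  = 20 * log10(25.147 / 3.452)
  = 20 * log10(7.284762)
  = 20 * 0.862415
  = 17.25 dB

17.25 dB


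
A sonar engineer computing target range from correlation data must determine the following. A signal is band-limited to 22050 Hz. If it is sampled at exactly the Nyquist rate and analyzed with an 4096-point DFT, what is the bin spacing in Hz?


Step 1 — Nyquist sampling rate:
fs = 2 * fmax = 2 * 22050 = 44100 Hz

Step 2 — DFT bin spacing:
df = fs / N = 44100 / 4096 = 10.7666 Hz

10.7666 Hz


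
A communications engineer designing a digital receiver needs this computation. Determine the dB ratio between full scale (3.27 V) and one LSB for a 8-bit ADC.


Dynamic range from full-scale to LSB:
V_min = V_max / 2^bits = 3.27 / 2^8
DR = 20 * log10(V_max / V_min)
   = 20 * log10(2^8)
   = 20 * 8 * log10(2)
   = 48.16 dB

48.16 dB


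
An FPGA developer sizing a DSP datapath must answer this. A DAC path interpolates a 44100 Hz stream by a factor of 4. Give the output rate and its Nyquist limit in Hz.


Step 1 — output sample rate after interpolation by L:
fs_out = L * fs_in = 4 * 44100 = 176400 Hz

Step 2 — Nyquist frequency of the output stream:
f_Nyq = fs_out / 2 = 176400 / 2 = 88200.0 Hz

fs_out = 176400 Hz; f_Nyquist = 88200.0 Hz


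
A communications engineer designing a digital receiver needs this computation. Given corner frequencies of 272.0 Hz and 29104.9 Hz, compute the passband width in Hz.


Bandwidth is the difference of -3dB frequencies:
BW = f_high - f_low
   = 29104.9 - 272.0
   = 28832.9 Hz

28832.9 Hz


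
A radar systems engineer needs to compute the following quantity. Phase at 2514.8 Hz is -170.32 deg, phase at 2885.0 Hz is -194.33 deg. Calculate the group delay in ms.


Group delay from phase difference:
tau = -d(phi)/d(omega)
d(phi) = -24.01 deg = -0.419054 rad
d(omega) = 2*pi*(2885.0 - 2514.8) = 2326.0352 rad/s
tau = -(-0.419054) / 2326.0352
    = 0.1802 ms

0.1802 ms
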